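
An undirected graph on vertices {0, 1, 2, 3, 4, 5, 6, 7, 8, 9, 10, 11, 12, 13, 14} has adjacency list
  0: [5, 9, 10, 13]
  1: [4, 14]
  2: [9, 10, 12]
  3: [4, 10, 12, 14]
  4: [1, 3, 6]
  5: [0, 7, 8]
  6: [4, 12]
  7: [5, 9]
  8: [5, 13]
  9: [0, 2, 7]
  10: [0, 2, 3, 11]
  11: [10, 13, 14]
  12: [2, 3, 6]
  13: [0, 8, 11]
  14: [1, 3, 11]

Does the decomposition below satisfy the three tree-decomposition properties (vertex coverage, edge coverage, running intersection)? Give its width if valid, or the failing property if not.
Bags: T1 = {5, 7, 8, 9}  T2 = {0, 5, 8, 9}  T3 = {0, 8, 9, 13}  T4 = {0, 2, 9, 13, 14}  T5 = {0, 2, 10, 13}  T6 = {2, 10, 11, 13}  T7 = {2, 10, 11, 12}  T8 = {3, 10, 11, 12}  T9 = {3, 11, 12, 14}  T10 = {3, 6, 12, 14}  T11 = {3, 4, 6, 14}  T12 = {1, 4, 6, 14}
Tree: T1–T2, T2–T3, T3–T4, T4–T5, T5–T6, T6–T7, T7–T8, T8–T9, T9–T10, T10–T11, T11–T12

No — bags containing vertex 14 are not connected in the tree.

A tree decomposition must satisfy three properties: every vertex lies in some bag; for every edge, both endpoints lie together in some bag; and for every vertex, the bags containing it form a connected subtree. Here bags containing vertex 14 are not connected in the tree, so the decomposition is invalid.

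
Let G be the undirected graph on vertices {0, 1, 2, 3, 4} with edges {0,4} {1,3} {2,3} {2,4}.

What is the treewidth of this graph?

1

A width-1 tree decomposition is:
Bags: B1 = {1, 3}  B2 = {2, 3}  B3 = {2, 4}  B4 = {0, 4}
Tree: B1–B2, B2–B3, B3–B4
Every bag has size at most 2, so the width is 2 − 1 = 1 and tw(G) ≤ 1. Any graph with an edge has treewidth ≥ 1, and G has the edge 1–3. The upper and lower bounds meet at 1, so that is the treewidth.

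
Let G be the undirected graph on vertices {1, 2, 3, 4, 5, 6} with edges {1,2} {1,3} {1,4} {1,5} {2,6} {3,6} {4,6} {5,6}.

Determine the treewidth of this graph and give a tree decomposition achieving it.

The largest bag has 3 vertices, giving width 2; this decomposition certifies tw(G) ≤ 2. Since 5–1–2–6–5 is a cycle in G, G is not acyclic. Forests are exactly the graphs of treewidth ≤ 1, so tw(G) ≥ 2. The upper and lower bounds meet at 2, so that is the treewidth.

Treewidth 2.
One optimal decomposition is:
Bags: B1 = {1, 5, 6}  B2 = {1, 2, 6}  B3 = {1, 3, 6}  B4 = {1, 4, 6}
Tree: B1–B2, B2–B3, B3–B4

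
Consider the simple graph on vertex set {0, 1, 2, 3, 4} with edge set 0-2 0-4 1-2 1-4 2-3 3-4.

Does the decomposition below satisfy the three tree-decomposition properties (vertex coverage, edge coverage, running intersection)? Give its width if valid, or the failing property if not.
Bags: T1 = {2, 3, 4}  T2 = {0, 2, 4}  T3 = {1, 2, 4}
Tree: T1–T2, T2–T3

Yes; width 2.

Vertex coverage: the bags together contain {0, 1, 2, 3, 4}, the full vertex set. Edge coverage: each edge of G has both endpoints in at least one bag. Running intersection: for every vertex, the bags containing it form a connected subtree. All three properties hold, so this is a valid tree decomposition of width max|bag| − 1 = 2, and hence tw(G) ≤ 2.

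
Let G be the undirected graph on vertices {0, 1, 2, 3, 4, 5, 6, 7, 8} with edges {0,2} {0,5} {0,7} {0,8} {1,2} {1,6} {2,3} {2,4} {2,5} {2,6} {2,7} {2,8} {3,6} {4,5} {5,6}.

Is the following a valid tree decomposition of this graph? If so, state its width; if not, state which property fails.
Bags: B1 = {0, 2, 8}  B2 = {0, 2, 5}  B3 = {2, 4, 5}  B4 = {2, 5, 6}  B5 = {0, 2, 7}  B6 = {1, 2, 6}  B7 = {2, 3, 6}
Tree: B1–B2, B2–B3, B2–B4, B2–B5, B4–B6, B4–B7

Every vertex of G appears in some bag (union = {0, 1, 2, 3, 4, 5, 6, 7, 8}); every edge is covered by a bag; and for each vertex v the set of bags containing v is connected in the bag tree. The decomposition is therefore valid. The largest bag has 3 vertices, so the width is 2.

Yes; width 2.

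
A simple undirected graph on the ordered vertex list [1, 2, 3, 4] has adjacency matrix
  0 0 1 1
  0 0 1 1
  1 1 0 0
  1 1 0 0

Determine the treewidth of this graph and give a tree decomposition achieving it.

The largest bag has 3 vertices, giving width 2; this decomposition certifies tw(G) ≤ 2. For the lower bound, G contains the cycle 2–3–1–4–2, so G is not a forest; only forests have treewidth ≤ 1, hence tw(G) ≥ 2. Combining the bounds, tw(G) = 2.

Treewidth 2.
Bags: B1 = {1, 2, 3}  B2 = {1, 2, 4}
Tree: B1–B2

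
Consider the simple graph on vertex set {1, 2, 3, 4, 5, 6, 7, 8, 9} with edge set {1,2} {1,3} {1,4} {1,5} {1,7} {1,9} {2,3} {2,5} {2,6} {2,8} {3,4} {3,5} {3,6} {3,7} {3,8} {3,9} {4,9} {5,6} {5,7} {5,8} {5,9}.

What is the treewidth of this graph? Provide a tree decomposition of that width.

Treewidth 3.
One such decomposition:
Bags: B1 = {2, 3, 5, 6}  B2 = {1, 2, 3, 5}  B3 = {2, 3, 5, 8}  B4 = {1, 3, 5, 9}  B5 = {1, 3, 4, 9}  B6 = {1, 3, 5, 7}
Tree: B1–B2, B2–B3, B2–B4, B4–B5, B2–B6

The largest bag has 4 vertices, giving width 3; this decomposition certifies tw(G) ≤ 3. Conversely, {1, 3, 4, 9} is a clique of size 4, and the vertices of any clique must share a bag in every tree decomposition; so some bag has ≥ 4 vertices and tw(G) ≥ 3. Therefore the treewidth is 3.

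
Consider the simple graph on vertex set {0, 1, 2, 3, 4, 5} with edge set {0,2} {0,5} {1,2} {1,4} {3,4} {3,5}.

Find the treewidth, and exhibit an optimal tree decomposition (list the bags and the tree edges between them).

Treewidth 2.
One optimal decomposition is:
Bags: B1 = {1, 3, 4}  B2 = {1, 3, 5}  B3 = {0, 1, 5}  B4 = {0, 1, 2}
Tree: B1–B2, B2–B3, B3–B4

Each bag holds 3 vertices, so the decomposition has width 2, which upper-bounds the treewidth. For the lower bound, G contains the cycle 1–4–3–5–0–2–1, so G is not a forest; only forests have treewidth ≤ 1, hence tw(G) ≥ 2. The upper and lower bounds meet at 2, so that is the treewidth.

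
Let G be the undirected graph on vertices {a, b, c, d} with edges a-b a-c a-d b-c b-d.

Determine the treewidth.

A width-2 tree decomposition is:
Bags: B1 = {a, b, c}  B2 = {a, b, d}
Tree: B1–B2
The largest bag has 3 vertices, giving width 2; this decomposition certifies tw(G) ≤ 2. For the lower bound, the 3 vertices {a, b, d} are pairwise adjacent, and any tree decomposition puts a clique entirely inside one bag — forcing width ≥ 2. Combining the bounds, tw(G) = 2.

2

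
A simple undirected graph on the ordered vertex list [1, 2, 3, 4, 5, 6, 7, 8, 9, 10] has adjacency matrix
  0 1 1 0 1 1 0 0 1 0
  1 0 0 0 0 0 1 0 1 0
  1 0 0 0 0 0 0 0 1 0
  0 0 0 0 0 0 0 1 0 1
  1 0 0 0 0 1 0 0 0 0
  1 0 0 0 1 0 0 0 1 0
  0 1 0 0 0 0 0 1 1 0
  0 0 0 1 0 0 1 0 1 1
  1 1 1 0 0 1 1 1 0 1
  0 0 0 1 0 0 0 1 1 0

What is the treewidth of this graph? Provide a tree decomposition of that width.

Every bag has size at most 3, so the width is 3 − 1 = 2 and tw(G) ≤ 2. Conversely, {8, 9, 10} is a clique of size 3, and the vertices of any clique must share a bag in every tree decomposition; so some bag has ≥ 3 vertices and tw(G) ≥ 2. Hence tw(G) = 2 exactly.

Treewidth 2.
One optimal decomposition is:
Bags: B1 = {2, 7, 9}  B2 = {1, 2, 9}  B3 = {7, 8, 9}  B4 = {8, 9, 10}  B5 = {1, 6, 9}  B6 = {1, 3, 9}  B7 = {1, 5, 6}  B8 = {4, 8, 10}
Tree: B1–B2, B1–B3, B3–B4, B2–B5, B5–B6, B5–B7, B4–B8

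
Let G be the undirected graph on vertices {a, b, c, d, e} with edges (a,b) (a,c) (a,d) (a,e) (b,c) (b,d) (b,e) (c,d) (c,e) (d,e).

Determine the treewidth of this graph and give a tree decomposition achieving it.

Treewidth 4.
One optimal decomposition is:
Bags: B1 = {a, b, c, d, e}
Tree: (single bag)

A single bag containing all 5 vertices is trivially a valid decomposition of width 4. For the lower bound, the 5 vertices {a, b, c, d, e} are pairwise adjacent, and any tree decomposition puts a clique entirely inside one bag — forcing width ≥ 4. Therefore the treewidth is 4.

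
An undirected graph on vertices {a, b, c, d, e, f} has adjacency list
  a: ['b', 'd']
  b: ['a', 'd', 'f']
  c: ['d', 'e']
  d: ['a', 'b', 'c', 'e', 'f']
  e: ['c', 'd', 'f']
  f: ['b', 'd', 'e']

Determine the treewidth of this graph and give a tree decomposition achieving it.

Treewidth 2.
One optimal decomposition is:
Bags: B1 = {b, d, f}  B2 = {a, b, d}  B3 = {d, e, f}  B4 = {c, d, e}
Tree: B1–B2, B1–B3, B3–B4

Each bag holds 3 vertices, so the decomposition has width 2, which upper-bounds the treewidth. On the other hand G contains the 3-clique {a, b, d}. A clique must lie in a single bag of any decomposition, so no decomposition can have width below 2. Combining the bounds, tw(G) = 2.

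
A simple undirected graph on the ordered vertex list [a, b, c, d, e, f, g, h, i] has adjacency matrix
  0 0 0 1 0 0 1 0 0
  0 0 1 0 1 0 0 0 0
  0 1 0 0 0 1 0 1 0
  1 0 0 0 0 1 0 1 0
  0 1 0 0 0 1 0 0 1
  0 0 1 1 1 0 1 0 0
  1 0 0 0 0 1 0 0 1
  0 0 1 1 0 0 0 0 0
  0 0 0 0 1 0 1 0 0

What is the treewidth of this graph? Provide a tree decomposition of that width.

Treewidth 3.
Bags: B1 = {a, e, g, i}  B2 = {a, e, f, g}  B3 = {a, d, e, f}  B4 = {b, d, e, f}  B5 = {b, c, d, f}  B6 = {b, c, d, h}
Tree: B1–B2, B2–B3, B3–B4, B4–B5, B5–B6

Every bag has size at most 4, so the width is 4 − 1 = 3 and tw(G) ≤ 3. For the lower bound: the 4 vertex sets {a,g,i}, {e}, {f}, {b,c,d,h} are disjoint, each induces a connected subgraph, and every pair is joined by at least one edge of G. Contracting each set to a single vertex therefore yields K_{4} as a minor, and since treewidth is minor-monotone, tw(G) ≥ tw(K_{4}) = 3. The upper and lower bounds meet at 3, so that is the treewidth.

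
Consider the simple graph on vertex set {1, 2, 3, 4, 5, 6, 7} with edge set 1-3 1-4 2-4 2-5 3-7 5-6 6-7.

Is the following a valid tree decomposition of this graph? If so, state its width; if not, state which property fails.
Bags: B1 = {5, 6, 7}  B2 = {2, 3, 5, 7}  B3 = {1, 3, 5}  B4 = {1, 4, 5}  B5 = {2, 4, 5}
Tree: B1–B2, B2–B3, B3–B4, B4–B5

No — bags containing vertex 2 are not connected in the tree.

A tree decomposition must satisfy three properties: every vertex lies in some bag; for every edge, both endpoints lie together in some bag; and for every vertex, the bags containing it form a connected subtree. Here bags containing vertex 2 are not connected in the tree, so the decomposition is invalid.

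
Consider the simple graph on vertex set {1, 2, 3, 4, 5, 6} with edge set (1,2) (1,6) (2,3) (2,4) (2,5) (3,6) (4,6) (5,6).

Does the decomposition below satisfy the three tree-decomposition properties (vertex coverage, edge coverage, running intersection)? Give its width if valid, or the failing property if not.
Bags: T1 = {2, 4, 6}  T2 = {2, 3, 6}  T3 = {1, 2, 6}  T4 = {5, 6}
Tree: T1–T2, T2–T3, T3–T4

No — edge (2,5) lies in no bag.

A tree decomposition must satisfy three properties: every vertex lies in some bag; for every edge, both endpoints lie together in some bag; and for every vertex, the bags containing it form a connected subtree. Here edge (2,5) lies in no bag, so the decomposition is invalid.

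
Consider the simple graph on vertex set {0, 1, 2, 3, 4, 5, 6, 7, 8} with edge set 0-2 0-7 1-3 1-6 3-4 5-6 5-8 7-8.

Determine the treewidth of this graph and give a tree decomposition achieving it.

Treewidth 1.
One such decomposition:
Bags: B1 = {3, 4}  B2 = {1, 3}  B3 = {1, 6}  B4 = {5, 6}  B5 = {5, 8}  B6 = {7, 8}  B7 = {0, 7}  B8 = {0, 2}
Tree: B1–B2, B2–B3, B3–B4, B4–B5, B5–B6, B6–B7, B7–B8

The largest bag has 2 vertices, giving width 1; this decomposition certifies tw(G) ≤ 1. Any graph with an edge has treewidth ≥ 1, and G has the edge 4–3. Hence tw(G) = 1 exactly.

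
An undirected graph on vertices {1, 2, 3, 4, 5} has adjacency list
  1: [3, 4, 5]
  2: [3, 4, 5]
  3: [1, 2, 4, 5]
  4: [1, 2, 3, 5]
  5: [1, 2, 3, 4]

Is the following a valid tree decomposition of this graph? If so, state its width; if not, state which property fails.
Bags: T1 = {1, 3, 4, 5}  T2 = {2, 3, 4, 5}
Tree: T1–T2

Checking the three conditions: (i) the bags cover all of {1, 2, 3, 4, 5}; (ii) for each edge, some bag contains both endpoints; (iii) the bags containing any fixed vertex form a subtree. All hold, so the decomposition is valid with width 4 − 1 = 3.

Yes; width 3.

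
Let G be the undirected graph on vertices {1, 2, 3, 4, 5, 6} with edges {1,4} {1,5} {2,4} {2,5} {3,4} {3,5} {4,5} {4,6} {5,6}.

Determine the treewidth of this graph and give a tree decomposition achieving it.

The largest bag has 3 vertices, giving width 2; this decomposition certifies tw(G) ≤ 2. Conversely, {1, 4, 5} is a clique of size 3, and the vertices of any clique must share a bag in every tree decomposition; so some bag has ≥ 3 vertices and tw(G) ≥ 2. Hence tw(G) = 2 exactly.

Treewidth 2.
One such decomposition:
Bags: B1 = {1, 4, 5}  B2 = {3, 4, 5}  B3 = {4, 5, 6}  B4 = {2, 4, 5}
Tree: B1–B2, B2–B3, B3–B4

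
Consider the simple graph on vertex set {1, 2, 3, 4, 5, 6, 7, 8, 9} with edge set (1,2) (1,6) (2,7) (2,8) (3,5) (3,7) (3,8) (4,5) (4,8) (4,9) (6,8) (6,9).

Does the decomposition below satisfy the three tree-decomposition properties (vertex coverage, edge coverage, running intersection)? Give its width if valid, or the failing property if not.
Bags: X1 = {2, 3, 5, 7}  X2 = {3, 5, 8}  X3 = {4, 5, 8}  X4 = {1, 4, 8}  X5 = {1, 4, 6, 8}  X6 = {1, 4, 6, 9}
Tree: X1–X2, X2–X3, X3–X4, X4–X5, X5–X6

A tree decomposition must satisfy three properties: every vertex lies in some bag; for every edge, both endpoints lie together in some bag; and for every vertex, the bags containing it form a connected subtree. Here edge (2,8) lies in no bag, so the decomposition is invalid.

No — edge (2,8) lies in no bag.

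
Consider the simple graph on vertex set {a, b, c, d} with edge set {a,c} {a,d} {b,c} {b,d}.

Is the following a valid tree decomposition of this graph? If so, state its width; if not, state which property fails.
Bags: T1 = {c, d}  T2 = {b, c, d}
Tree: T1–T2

No — vertex a appears in no bag.

A tree decomposition must satisfy three properties: every vertex lies in some bag; for every edge, both endpoints lie together in some bag; and for every vertex, the bags containing it form a connected subtree. Here vertex a appears in no bag, so the decomposition is invalid.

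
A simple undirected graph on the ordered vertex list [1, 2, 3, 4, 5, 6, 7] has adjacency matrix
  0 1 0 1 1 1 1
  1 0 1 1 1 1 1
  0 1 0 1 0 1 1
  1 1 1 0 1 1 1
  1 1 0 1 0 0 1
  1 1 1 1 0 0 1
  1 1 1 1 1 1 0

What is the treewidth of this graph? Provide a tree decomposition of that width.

Treewidth 4.
One such decomposition:
Bags: B1 = {1, 2, 4, 6, 7}  B2 = {2, 3, 4, 6, 7}  B3 = {1, 2, 4, 5, 7}
Tree: B1–B2, B1–B3

Each bag holds 5 vertices, so the decomposition has width 4, which upper-bounds the treewidth. For the lower bound, the 5 vertices {1, 2, 4, 5, 7} are pairwise adjacent, and any tree decomposition puts a clique entirely inside one bag — forcing width ≥ 4. The upper and lower bounds meet at 4, so that is the treewidth.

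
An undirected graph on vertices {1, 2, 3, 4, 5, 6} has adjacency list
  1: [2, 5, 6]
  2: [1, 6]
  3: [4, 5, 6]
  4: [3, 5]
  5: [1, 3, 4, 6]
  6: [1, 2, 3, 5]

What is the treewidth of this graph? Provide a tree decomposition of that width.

Treewidth 2.
One such decomposition:
Bags: B1 = {1, 5, 6}  B2 = {3, 5, 6}  B3 = {3, 4, 5}  B4 = {1, 2, 6}
Tree: B1–B2, B2–B3, B1–B4

Every bag has size at most 3, so the width is 3 − 1 = 2 and tw(G) ≤ 2. Conversely, {1, 2, 6} is a clique of size 3, and the vertices of any clique must share a bag in every tree decomposition; so some bag has ≥ 3 vertices and tw(G) ≥ 2. Therefore the treewidth is 2.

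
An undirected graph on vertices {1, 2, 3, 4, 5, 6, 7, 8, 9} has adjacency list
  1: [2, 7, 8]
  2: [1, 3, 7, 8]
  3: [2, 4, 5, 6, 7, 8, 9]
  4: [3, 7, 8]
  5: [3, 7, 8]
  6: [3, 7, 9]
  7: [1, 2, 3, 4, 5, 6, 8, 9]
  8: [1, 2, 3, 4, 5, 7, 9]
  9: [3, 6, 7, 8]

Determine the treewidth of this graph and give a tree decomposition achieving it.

Treewidth 3.
One such decomposition:
Bags: B1 = {3, 4, 7, 8}  B2 = {2, 3, 7, 8}  B3 = {3, 5, 7, 8}  B4 = {1, 2, 7, 8}  B5 = {3, 7, 8, 9}  B6 = {3, 6, 7, 9}
Tree: B1–B2, B2–B3, B2–B4, B3–B5, B5–B6

Every bag has size at most 4, so the width is 4 − 1 = 3 and tw(G) ≤ 3. On the other hand G contains the 4-clique {1, 2, 7, 8}. A clique must lie in a single bag of any decomposition, so no decomposition can have width below 3. The upper and lower bounds meet at 3, so that is the treewidth.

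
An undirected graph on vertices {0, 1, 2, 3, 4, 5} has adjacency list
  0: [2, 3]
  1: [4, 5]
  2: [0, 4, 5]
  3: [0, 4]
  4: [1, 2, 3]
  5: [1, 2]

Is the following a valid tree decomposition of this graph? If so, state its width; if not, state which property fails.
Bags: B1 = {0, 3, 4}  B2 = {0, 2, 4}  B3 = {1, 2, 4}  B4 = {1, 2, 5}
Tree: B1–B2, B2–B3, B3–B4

Yes; width 2.

Vertex coverage: the bags together contain {0, 1, 2, 3, 4, 5}, the full vertex set. Edge coverage: each edge of G has both endpoints in at least one bag. Running intersection: for every vertex, the bags containing it form a connected subtree. All three properties hold, so this is a valid tree decomposition of width max|bag| − 1 = 2, and hence tw(G) ≤ 2.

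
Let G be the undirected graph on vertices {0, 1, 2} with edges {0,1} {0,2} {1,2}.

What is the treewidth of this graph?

A width-2 tree decomposition is:
Bags: B1 = {0, 1, 2}
Tree: (single bag)
With just one bag of size 3, the width is 3 − 1 = 2, so tw(G) ≤ 2. On the other hand G contains the 3-clique {0, 1, 2}. A clique must lie in a single bag of any decomposition, so no decomposition can have width below 2. The upper and lower bounds meet at 2, so that is the treewidth.

2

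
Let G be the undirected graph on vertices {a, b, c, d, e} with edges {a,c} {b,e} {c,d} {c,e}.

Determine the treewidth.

A width-1 tree decomposition is:
Bags: B1 = {c, e}  B2 = {a, c}  B3 = {b, e}  B4 = {c, d}
Tree: B1–B2, B1–B3, B2–B4
The largest bag has 2 vertices, giving width 1; this decomposition certifies tw(G) ≤ 1. Since G has at least one edge (e.g. c–e), it is not an edgeless graph, so tw(G) ≥ 1. Combining the bounds, tw(G) = 1.

1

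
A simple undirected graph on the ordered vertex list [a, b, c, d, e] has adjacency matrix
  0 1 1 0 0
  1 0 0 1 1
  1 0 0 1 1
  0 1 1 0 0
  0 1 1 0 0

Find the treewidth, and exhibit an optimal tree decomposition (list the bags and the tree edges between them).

Treewidth 2.
One optimal decomposition is:
Bags: B1 = {b, c, e}  B2 = {b, c, d}  B3 = {a, b, c}
Tree: B1–B2, B2–B3

The largest bag has 3 vertices, giving width 2; this decomposition certifies tw(G) ≤ 2. The edges e–b–d–c–e form a cycle, so G is not a tree and its treewidth is at least 2. Therefore the treewidth is 2.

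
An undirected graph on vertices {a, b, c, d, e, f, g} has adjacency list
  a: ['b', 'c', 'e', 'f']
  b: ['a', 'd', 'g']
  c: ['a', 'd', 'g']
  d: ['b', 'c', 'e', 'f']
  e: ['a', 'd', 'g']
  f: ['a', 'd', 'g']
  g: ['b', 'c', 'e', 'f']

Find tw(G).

3

A width-3 tree decomposition is:
Bags: B1 = {a, d, f, g}  B2 = {a, d, e, g}  B3 = {a, b, d, g}  B4 = {a, c, d, g}
Tree: B1–B2, B2–B3, B3–B4
Every bag has size at most 4, so the width is 4 − 1 = 3 and tw(G) ≤ 3. For the lower bound: the 4 vertex sets {d,f}, {e,g}, {a}, {b} are disjoint, each induces a connected subgraph, and every pair is joined by at least one edge of G. Contracting each set to a single vertex therefore yields K_{4} as a minor, and since treewidth is minor-monotone, tw(G) ≥ tw(K_{4}) = 3. The upper and lower bounds meet at 3, so that is the treewidth.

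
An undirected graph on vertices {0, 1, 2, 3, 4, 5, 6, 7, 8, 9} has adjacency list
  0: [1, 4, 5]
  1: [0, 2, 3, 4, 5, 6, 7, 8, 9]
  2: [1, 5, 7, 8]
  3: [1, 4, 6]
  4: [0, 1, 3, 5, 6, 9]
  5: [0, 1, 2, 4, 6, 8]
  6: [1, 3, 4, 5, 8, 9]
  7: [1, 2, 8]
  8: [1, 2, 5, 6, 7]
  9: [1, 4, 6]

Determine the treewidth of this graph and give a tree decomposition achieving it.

Treewidth 3.
Bags: B1 = {1, 2, 5, 8}  B2 = {1, 2, 7, 8}  B3 = {1, 5, 6, 8}  B4 = {1, 4, 5, 6}  B5 = {0, 1, 4, 5}  B6 = {1, 3, 4, 6}  B7 = {1, 4, 6, 9}
Tree: B1–B2, B1–B3, B3–B4, B4–B5, B4–B6, B6–B7

Each bag holds 4 vertices, so the decomposition has width 3, which upper-bounds the treewidth. For the lower bound, the 4 vertices {1, 2, 5, 8} are pairwise adjacent, and any tree decomposition puts a clique entirely inside one bag — forcing width ≥ 3. The upper and lower bounds meet at 3, so that is the treewidth.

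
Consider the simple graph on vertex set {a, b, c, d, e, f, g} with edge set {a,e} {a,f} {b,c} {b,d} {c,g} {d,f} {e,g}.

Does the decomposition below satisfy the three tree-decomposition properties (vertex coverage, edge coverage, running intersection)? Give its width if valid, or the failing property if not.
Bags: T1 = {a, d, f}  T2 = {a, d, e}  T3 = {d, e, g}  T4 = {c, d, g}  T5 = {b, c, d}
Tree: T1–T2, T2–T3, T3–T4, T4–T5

Yes; width 2.

Vertex coverage: the bags together contain {a, b, c, d, e, f, g}, the full vertex set. Edge coverage: each edge of G has both endpoints in at least one bag. Running intersection: for every vertex, the bags containing it form a connected subtree. All three properties hold, so this is a valid tree decomposition of width max|bag| − 1 = 2, and hence tw(G) ≤ 2.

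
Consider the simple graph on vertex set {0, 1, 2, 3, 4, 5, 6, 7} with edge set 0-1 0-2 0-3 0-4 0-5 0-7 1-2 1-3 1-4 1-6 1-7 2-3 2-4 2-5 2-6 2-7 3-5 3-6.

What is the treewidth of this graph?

3

A width-3 tree decomposition is:
Bags: B1 = {0, 1, 2, 3}  B2 = {0, 1, 2, 7}  B3 = {0, 1, 2, 4}  B4 = {1, 2, 3, 6}  B5 = {0, 2, 3, 5}
Tree: B1–B2, B2–B3, B1–B4, B1–B5
The largest bag has 4 vertices, giving width 3; this decomposition certifies tw(G) ≤ 3. On the other hand G contains the 4-clique {0, 1, 2, 3}. A clique must lie in a single bag of any decomposition, so no decomposition can have width below 3. Hence tw(G) = 3 exactly.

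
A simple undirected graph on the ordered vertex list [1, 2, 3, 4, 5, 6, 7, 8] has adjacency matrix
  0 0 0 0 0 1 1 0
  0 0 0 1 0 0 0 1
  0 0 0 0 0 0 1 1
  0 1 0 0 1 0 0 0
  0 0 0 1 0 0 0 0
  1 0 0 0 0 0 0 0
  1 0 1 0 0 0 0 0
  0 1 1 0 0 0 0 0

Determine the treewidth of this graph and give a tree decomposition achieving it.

Every bag has size at most 2, so the width is 2 − 1 = 1 and tw(G) ≤ 1. G has an edge, so its treewidth is at least 1. Combining the bounds, tw(G) = 1.

Treewidth 1.
Bags: B1 = {4, 5}  B2 = {2, 4}  B3 = {2, 8}  B4 = {3, 8}  B5 = {3, 7}  B6 = {1, 7}  B7 = {1, 6}
Tree: B1–B2, B2–B3, B3–B4, B4–B5, B5–B6, B6–B7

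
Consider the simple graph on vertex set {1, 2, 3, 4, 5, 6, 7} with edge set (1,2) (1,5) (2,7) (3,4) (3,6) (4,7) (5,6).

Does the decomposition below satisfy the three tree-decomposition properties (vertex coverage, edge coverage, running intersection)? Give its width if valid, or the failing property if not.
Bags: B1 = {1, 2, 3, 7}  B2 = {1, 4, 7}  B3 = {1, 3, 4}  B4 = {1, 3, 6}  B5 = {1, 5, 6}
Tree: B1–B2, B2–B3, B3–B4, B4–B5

A tree decomposition must satisfy three properties: every vertex lies in some bag; for every edge, both endpoints lie together in some bag; and for every vertex, the bags containing it form a connected subtree. Here bags containing vertex 3 are not connected in the tree, so the decomposition is invalid.

No — bags containing vertex 3 are not connected in the tree.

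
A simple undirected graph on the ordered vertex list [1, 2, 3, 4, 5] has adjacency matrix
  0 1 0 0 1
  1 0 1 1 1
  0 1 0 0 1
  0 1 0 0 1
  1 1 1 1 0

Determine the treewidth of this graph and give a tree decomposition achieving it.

Each bag holds 3 vertices, so the decomposition has width 2, which upper-bounds the treewidth. Conversely, {1, 2, 5} is a clique of size 3, and the vertices of any clique must share a bag in every tree decomposition; so some bag has ≥ 3 vertices and tw(G) ≥ 2. Therefore the treewidth is 2.

Treewidth 2.
Bags: B1 = {2, 3, 5}  B2 = {2, 4, 5}  B3 = {1, 2, 5}
Tree: B1–B2, B2–B3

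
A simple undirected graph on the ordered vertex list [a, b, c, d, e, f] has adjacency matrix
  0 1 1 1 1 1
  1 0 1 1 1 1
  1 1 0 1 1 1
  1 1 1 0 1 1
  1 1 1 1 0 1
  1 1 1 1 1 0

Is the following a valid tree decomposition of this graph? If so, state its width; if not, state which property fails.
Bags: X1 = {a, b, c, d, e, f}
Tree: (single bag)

Yes; width 5.

Vertex coverage: the bags together contain {a, b, c, d, e, f}, the full vertex set. Edge coverage: each edge of G has both endpoints in at least one bag. Running intersection: for every vertex, the bags containing it form a connected subtree. All three properties hold, so this is a valid tree decomposition of width max|bag| − 1 = 5, and hence tw(G) ≤ 5.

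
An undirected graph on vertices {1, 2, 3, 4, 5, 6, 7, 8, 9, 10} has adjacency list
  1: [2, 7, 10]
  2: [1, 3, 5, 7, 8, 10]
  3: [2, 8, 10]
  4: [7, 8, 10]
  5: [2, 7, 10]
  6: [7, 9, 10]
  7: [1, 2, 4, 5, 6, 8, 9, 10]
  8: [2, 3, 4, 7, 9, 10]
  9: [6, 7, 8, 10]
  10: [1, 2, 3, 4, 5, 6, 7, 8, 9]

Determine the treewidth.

A width-3 tree decomposition is:
Bags: B1 = {2, 7, 8, 10}  B2 = {4, 7, 8, 10}  B3 = {2, 5, 7, 10}  B4 = {7, 8, 9, 10}  B5 = {2, 3, 8, 10}  B6 = {6, 7, 9, 10}  B7 = {1, 2, 7, 10}
Tree: B1–B2, B1–B3, B1–B4, B1–B5, B4–B6, B3–B7
Every bag has size at most 4, so the width is 4 − 1 = 3 and tw(G) ≤ 3. For the lower bound, the 4 vertices {2, 3, 8, 10} are pairwise adjacent, and any tree decomposition puts a clique entirely inside one bag — forcing width ≥ 3. Combining the bounds, tw(G) = 3.

3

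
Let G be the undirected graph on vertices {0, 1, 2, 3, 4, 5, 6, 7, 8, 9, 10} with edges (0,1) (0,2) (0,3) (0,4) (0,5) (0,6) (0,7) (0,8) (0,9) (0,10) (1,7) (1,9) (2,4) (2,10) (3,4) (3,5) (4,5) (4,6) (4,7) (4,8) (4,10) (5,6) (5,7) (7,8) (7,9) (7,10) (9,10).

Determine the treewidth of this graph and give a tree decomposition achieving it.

Treewidth 3.
Bags: B1 = {0, 4, 7, 10}  B2 = {0, 2, 4, 10}  B3 = {0, 7, 9, 10}  B4 = {0, 4, 5, 7}  B5 = {0, 3, 4, 5}  B6 = {0, 1, 7, 9}  B7 = {0, 4, 5, 6}  B8 = {0, 4, 7, 8}
Tree: B1–B2, B1–B3, B1–B4, B4–B5, B3–B6, B5–B7, B4–B8

Each bag holds 4 vertices, so the decomposition has width 3, which upper-bounds the treewidth. Conversely, {0, 1, 7, 9} is a clique of size 4, and the vertices of any clique must share a bag in every tree decomposition; so some bag has ≥ 4 vertices and tw(G) ≥ 3. Hence tw(G) = 3 exactly.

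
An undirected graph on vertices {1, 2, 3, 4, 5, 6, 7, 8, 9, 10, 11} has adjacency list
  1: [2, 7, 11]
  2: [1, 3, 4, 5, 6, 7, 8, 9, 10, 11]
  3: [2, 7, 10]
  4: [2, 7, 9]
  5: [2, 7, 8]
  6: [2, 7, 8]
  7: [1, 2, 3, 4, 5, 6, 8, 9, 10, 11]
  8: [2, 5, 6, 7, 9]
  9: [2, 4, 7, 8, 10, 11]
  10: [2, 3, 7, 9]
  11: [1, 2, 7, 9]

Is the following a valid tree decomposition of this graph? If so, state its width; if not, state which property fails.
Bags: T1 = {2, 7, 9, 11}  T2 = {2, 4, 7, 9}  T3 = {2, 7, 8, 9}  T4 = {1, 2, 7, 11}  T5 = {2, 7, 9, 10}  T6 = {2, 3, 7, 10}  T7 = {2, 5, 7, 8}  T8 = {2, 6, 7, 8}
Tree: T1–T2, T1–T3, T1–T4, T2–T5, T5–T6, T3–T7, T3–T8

Every vertex of G appears in some bag (union = {1, 2, 3, 4, 5, 6, 7, 8, 9, 10, 11}); every edge is covered by a bag; and for each vertex v the set of bags containing v is connected in the bag tree. The decomposition is therefore valid. The largest bag has 4 vertices, so the width is 3.

Yes; width 3.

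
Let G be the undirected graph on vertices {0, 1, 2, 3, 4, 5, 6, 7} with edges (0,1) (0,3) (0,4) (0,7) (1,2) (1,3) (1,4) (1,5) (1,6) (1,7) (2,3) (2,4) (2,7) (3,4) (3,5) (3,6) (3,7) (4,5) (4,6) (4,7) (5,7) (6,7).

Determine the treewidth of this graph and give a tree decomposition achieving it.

Treewidth 4.
Bags: B1 = {0, 1, 3, 4, 7}  B2 = {1, 2, 3, 4, 7}  B3 = {1, 3, 4, 5, 7}  B4 = {1, 3, 4, 6, 7}
Tree: B1–B2, B2–B3, B3–B4

The largest bag has 5 vertices, giving width 4; this decomposition certifies tw(G) ≤ 4. Conversely, {0, 1, 3, 4, 7} is a clique of size 5, and the vertices of any clique must share a bag in every tree decomposition; so some bag has ≥ 5 vertices and tw(G) ≥ 4. Hence tw(G) = 4 exactly.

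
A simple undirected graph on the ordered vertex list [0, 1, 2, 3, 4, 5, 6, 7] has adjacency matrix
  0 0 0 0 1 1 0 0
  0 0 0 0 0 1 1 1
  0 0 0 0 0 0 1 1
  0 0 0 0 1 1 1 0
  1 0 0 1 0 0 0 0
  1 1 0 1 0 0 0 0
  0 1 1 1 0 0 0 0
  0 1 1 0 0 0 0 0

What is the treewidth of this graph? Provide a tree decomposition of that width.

Treewidth 2.
One such decomposition:
Bags: B1 = {0, 4, 5}  B2 = {3, 4, 5}  B3 = {1, 3, 5}  B4 = {1, 3, 6}  B5 = {1, 6, 7}  B6 = {2, 6, 7}
Tree: B1–B2, B2–B3, B3–B4, B4–B5, B5–B6

The largest bag has 3 vertices, giving width 2; this decomposition certifies tw(G) ≤ 2. Since 0–4–3–5–0 is a cycle in G, G is not acyclic. Forests are exactly the graphs of treewidth ≤ 1, so tw(G) ≥ 2. Therefore the treewidth is 2.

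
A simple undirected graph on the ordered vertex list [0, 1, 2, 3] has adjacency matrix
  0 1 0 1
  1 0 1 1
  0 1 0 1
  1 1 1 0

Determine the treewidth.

2

A width-2 tree decomposition is:
Bags: B1 = {1, 2, 3}  B2 = {0, 1, 3}
Tree: B1–B2
Every bag has size at most 3, so the width is 3 − 1 = 2 and tw(G) ≤ 2. For the lower bound, the 3 vertices {0, 1, 3} are pairwise adjacent, and any tree decomposition puts a clique entirely inside one bag — forcing width ≥ 2. Hence tw(G) = 2 exactly.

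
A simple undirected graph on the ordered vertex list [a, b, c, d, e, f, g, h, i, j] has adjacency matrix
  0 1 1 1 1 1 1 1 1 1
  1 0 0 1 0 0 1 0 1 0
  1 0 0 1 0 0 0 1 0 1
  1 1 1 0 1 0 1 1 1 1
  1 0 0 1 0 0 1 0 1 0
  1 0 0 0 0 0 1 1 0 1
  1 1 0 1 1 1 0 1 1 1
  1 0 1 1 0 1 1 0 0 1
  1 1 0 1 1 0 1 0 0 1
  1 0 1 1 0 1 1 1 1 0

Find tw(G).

4

A width-4 tree decomposition is:
Bags: B1 = {a, d, g, i, j}  B2 = {a, d, g, h, j}  B3 = {a, b, d, g, i}  B4 = {a, d, e, g, i}  B5 = {a, f, g, h, j}  B6 = {a, c, d, h, j}
Tree: B1–B2, B1–B3, B1–B4, B2–B5, B2–B6
Every bag has size at most 5, so the width is 5 − 1 = 4 and tw(G) ≤ 4. On the other hand G contains the 5-clique {a, d, g, h, j}. A clique must lie in a single bag of any decomposition, so no decomposition can have width below 4. The upper and lower bounds meet at 4, so that is the treewidth.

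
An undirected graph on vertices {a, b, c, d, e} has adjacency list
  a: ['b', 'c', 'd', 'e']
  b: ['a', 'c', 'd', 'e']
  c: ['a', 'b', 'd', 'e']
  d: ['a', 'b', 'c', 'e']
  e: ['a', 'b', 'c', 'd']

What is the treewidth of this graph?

4

A width-4 tree decomposition is:
Bags: B1 = {a, b, c, d, e}
Tree: (single bag)
With just one bag of size 5, the width is 5 − 1 = 4, so tw(G) ≤ 4. Conversely, {a, b, c, d, e} is a clique of size 5, and the vertices of any clique must share a bag in every tree decomposition; so some bag has ≥ 5 vertices and tw(G) ≥ 4. Hence tw(G) = 4 exactly.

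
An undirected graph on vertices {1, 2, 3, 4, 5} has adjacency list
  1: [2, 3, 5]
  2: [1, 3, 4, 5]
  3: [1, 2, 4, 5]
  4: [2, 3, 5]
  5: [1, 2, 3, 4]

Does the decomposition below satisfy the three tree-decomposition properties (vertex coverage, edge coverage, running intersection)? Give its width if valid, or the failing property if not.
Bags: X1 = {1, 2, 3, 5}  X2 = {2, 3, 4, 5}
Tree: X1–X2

Yes; width 3.

Checking the three conditions: (i) the bags cover all of {1, 2, 3, 4, 5}; (ii) for each edge, some bag contains both endpoints; (iii) the bags containing any fixed vertex form a subtree. All hold, so the decomposition is valid with width 4 − 1 = 3.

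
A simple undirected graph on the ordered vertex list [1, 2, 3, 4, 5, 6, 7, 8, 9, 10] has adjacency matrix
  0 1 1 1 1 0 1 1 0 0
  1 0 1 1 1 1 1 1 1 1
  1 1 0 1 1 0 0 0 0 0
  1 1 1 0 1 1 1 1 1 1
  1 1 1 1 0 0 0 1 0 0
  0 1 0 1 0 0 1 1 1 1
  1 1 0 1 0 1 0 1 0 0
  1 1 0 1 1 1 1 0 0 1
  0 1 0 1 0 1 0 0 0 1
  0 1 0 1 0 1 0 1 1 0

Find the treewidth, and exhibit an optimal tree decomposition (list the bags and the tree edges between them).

Treewidth 4.
One such decomposition:
Bags: B1 = {2, 4, 6, 7, 8}  B2 = {1, 2, 4, 7, 8}  B3 = {2, 4, 6, 8, 10}  B4 = {1, 2, 4, 5, 8}  B5 = {2, 4, 6, 9, 10}  B6 = {1, 2, 3, 4, 5}
Tree: B1–B2, B1–B3, B2–B4, B3–B5, B4–B6

Each bag holds 5 vertices, so the decomposition has width 4, which upper-bounds the treewidth. On the other hand G contains the 5-clique {1, 2, 4, 5, 8}. A clique must lie in a single bag of any decomposition, so no decomposition can have width below 4. Hence tw(G) = 4 exactly.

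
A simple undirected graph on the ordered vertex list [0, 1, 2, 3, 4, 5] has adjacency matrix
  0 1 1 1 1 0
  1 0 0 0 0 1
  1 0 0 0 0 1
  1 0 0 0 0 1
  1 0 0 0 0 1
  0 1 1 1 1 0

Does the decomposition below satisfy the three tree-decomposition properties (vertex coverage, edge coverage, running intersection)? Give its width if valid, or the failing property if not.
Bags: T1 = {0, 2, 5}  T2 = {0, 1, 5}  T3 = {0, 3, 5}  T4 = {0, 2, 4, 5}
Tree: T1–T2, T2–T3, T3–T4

A tree decomposition must satisfy three properties: every vertex lies in some bag; for every edge, both endpoints lie together in some bag; and for every vertex, the bags containing it form a connected subtree. Here bags containing vertex 2 are not connected in the tree, so the decomposition is invalid.

No — bags containing vertex 2 are not connected in the tree.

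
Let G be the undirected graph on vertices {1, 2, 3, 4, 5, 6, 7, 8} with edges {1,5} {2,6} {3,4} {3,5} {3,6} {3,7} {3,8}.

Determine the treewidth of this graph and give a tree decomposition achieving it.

Treewidth 1.
One optimal decomposition is:
Bags: B1 = {3, 8}  B2 = {3, 7}  B3 = {3, 5}  B4 = {3, 6}  B5 = {2, 6}  B6 = {1, 5}  B7 = {3, 4}
Tree: B1–B2, B1–B3, B2–B4, B4–B5, B3–B6, B3–B7

Every bag has size at most 2, so the width is 2 − 1 = 1 and tw(G) ≤ 1. Since G has at least one edge (e.g. 3–8), it is not an edgeless graph, so tw(G) ≥ 1. Hence tw(G) = 1 exactly.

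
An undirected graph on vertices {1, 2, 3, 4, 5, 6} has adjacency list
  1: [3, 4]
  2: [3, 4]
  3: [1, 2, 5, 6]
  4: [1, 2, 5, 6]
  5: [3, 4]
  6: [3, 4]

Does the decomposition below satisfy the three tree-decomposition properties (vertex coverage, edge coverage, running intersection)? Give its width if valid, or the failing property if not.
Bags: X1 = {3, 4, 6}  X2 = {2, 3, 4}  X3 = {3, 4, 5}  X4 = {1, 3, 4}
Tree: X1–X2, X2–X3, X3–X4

Yes; width 2.

Checking the three conditions: (i) the bags cover all of {1, 2, 3, 4, 5, 6}; (ii) for each edge, some bag contains both endpoints; (iii) the bags containing any fixed vertex form a subtree. All hold, so the decomposition is valid with width 3 − 1 = 2.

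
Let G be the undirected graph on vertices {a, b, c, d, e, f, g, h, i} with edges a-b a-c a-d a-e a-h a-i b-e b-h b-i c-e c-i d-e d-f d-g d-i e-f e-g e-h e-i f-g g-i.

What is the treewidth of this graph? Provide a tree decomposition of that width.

Treewidth 3.
One such decomposition:
Bags: B1 = {a, c, e, i}  B2 = {a, b, e, i}  B3 = {a, d, e, i}  B4 = {d, e, g, i}  B5 = {d, e, f, g}  B6 = {a, b, e, h}
Tree: B1–B2, B1–B3, B3–B4, B4–B5, B2–B6

The largest bag has 4 vertices, giving width 3; this decomposition certifies tw(G) ≤ 3. For the lower bound, the 4 vertices {a, b, e, h} are pairwise adjacent, and any tree decomposition puts a clique entirely inside one bag — forcing width ≥ 3. Combining the bounds, tw(G) = 3.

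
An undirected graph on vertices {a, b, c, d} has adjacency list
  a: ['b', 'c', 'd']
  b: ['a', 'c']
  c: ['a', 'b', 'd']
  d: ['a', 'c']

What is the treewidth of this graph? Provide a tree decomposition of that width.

Treewidth 2.
Bags: B1 = {a, b, c}  B2 = {a, c, d}
Tree: B1–B2

Each bag holds 3 vertices, so the decomposition has width 2, which upper-bounds the treewidth. For the lower bound, the 3 vertices {a, c, d} are pairwise adjacent, and any tree decomposition puts a clique entirely inside one bag — forcing width ≥ 2. Hence tw(G) = 2 exactly.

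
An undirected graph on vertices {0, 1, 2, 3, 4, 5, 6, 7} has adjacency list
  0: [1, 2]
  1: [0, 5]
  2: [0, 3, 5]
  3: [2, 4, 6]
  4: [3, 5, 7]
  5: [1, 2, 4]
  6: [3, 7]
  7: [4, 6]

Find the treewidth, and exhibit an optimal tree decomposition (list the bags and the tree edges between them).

The largest bag has 3 vertices, giving width 2; this decomposition certifies tw(G) ≤ 2. Since 7–6–3–4–7 is a cycle in G, G is not acyclic. Forests are exactly the graphs of treewidth ≤ 1, so tw(G) ≥ 2. Hence tw(G) = 2 exactly.

Treewidth 2.
One optimal decomposition is:
Bags: B1 = {4, 6, 7}  B2 = {3, 4, 6}  B3 = {3, 4, 5}  B4 = {2, 3, 5}  B5 = {1, 2, 5}  B6 = {0, 1, 2}
Tree: B1–B2, B2–B3, B3–B4, B4–B5, B5–B6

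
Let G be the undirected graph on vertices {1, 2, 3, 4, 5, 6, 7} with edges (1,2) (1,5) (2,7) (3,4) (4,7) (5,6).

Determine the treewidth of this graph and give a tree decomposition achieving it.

Treewidth 1.
One such decomposition:
Bags: B1 = {5, 6}  B2 = {1, 5}  B3 = {1, 2}  B4 = {2, 7}  B5 = {4, 7}  B6 = {3, 4}
Tree: B1–B2, B2–B3, B3–B4, B4–B5, B5–B6

Every bag has size at most 2, so the width is 2 − 1 = 1 and tw(G) ≤ 1. G has an edge, so its treewidth is at least 1. The upper and lower bounds meet at 1, so that is the treewidth.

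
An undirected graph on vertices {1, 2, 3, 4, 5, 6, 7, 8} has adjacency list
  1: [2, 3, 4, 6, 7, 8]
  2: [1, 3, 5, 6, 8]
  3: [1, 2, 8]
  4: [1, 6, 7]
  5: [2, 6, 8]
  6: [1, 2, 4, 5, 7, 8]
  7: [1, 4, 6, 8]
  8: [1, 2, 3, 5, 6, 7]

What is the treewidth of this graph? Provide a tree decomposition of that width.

The largest bag has 4 vertices, giving width 3; this decomposition certifies tw(G) ≤ 3. Conversely, {1, 2, 3, 8} is a clique of size 4, and the vertices of any clique must share a bag in every tree decomposition; so some bag has ≥ 4 vertices and tw(G) ≥ 3. The upper and lower bounds meet at 3, so that is the treewidth.

Treewidth 3.
One optimal decomposition is:
Bags: B1 = {1, 6, 7, 8}  B2 = {1, 4, 6, 7}  B3 = {1, 2, 6, 8}  B4 = {1, 2, 3, 8}  B5 = {2, 5, 6, 8}
Tree: B1–B2, B1–B3, B3–B4, B3–B5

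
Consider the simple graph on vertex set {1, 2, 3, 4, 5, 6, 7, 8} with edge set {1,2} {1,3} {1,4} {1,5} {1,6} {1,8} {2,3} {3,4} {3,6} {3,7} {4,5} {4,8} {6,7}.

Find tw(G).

A width-2 tree decomposition is:
Bags: B1 = {3, 6, 7}  B2 = {1, 3, 6}  B3 = {1, 3, 4}  B4 = {1, 4, 8}  B5 = {1, 2, 3}  B6 = {1, 4, 5}
Tree: B1–B2, B2–B3, B3–B4, B3–B5, B3–B6
Each bag holds 3 vertices, so the decomposition has width 2, which upper-bounds the treewidth. On the other hand G contains the 3-clique {1, 4, 8}. A clique must lie in a single bag of any decomposition, so no decomposition can have width below 2. Hence tw(G) = 2 exactly.

2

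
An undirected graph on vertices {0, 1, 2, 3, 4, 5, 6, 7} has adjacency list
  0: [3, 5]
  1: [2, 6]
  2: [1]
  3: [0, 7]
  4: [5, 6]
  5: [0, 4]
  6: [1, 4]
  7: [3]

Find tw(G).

1

A width-1 tree decomposition is:
Bags: B1 = {1, 2}  B2 = {1, 6}  B3 = {4, 6}  B4 = {4, 5}  B5 = {0, 5}  B6 = {0, 3}  B7 = {3, 7}
Tree: B1–B2, B2–B3, B3–B4, B4–B5, B5–B6, B6–B7
Every bag has size at most 2, so the width is 2 − 1 = 1 and tw(G) ≤ 1. Since G has at least one edge (e.g. 2–1), it is not an edgeless graph, so tw(G) ≥ 1. The upper and lower bounds meet at 1, so that is the treewidth.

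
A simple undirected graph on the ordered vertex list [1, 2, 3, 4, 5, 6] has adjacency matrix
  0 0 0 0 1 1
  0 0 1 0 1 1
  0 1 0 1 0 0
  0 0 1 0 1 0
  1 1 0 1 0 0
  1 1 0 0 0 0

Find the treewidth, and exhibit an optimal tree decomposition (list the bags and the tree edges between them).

Treewidth 2.
One such decomposition:
Bags: B1 = {2, 3, 4}  B2 = {2, 4, 5}  B3 = {2, 5, 6}  B4 = {1, 5, 6}
Tree: B1–B2, B2–B3, B3–B4

Every bag has size at most 3, so the width is 3 − 1 = 2 and tw(G) ≤ 2. The edges 3–4–5–2–3 form a cycle, so G is not a tree and its treewidth is at least 2. The upper and lower bounds meet at 2, so that is the treewidth.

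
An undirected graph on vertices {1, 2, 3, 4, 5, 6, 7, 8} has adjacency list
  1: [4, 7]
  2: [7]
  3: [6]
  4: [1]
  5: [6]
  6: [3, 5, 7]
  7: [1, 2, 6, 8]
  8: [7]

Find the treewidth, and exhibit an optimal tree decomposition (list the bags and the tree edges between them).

Treewidth 1.
Bags: B1 = {6, 7}  B2 = {2, 7}  B3 = {1, 7}  B4 = {7, 8}  B5 = {5, 6}  B6 = {3, 6}  B7 = {1, 4}
Tree: B1–B2, B1–B3, B2–B4, B1–B5, B5–B6, B3–B7

Each bag holds 2 vertices, so the decomposition has width 1, which upper-bounds the treewidth. Any graph with an edge has treewidth ≥ 1, and G has the edge 7–6. The upper and lower bounds meet at 1, so that is the treewidth.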